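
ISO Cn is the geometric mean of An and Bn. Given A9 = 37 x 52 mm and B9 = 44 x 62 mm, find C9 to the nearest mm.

Short side: √(37 · 44) = √1628 ≈ 40.3 → 40 mm
Long side: √(52 · 62) = √3224 ≈ 56.8 → 57 mm

40 × 57 mm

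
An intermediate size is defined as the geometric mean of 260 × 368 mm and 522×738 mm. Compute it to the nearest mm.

Short side: √(260 · 522) = √135720 ≈ 368.4 → 368 mm
Long side: √(368 · 738) = √271584 ≈ 521.1 → 521 mm

368 × 521 mm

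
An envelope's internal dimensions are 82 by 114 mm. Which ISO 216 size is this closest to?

Aspect ratio 114/82 ≈ 1.390 (ISO target is √2 ≈ 1.414).
In the C-series (envelope sizes, between A and B): C7 = 81 × 114 mm.
Off by 1 mm total — nearest standard size.

C7 (81 × 114 mm)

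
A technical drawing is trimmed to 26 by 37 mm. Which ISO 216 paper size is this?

Aspect ratio 37/26 ≈ 1.423 — close to the ISO √2 ≈ 1.414.
In the A-series (A0 area = 1 m²): A10 = 26 × 37 mm.

A10 (26 × 37 mm)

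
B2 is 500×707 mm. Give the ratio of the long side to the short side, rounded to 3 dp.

707 / 500 = 1.414
Matches √2 ≈ 1.414 — the ISO 216 defining ratio.

1.414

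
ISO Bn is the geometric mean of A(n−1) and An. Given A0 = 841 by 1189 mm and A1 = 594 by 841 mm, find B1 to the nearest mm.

707 × 1000 mm

Short side: √(841 · 594) = √499554 ≈ 706.8 → 707 mm
Long side: √(1189 · 841) = √999949 ≈ 1000.0 → 1000 mm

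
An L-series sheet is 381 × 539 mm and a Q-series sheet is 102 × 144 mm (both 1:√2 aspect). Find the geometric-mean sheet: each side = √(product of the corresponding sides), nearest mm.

197 × 279 mm

Short side: √(381 · 102) = √38862 ≈ 197.1 → 197 mm
Long side: √(539 · 144) = √77616 ≈ 278.6 → 279 mm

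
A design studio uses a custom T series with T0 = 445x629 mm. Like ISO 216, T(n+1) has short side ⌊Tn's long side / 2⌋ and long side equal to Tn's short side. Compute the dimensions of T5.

T1 = 314 × 445 mm (from T0 by 1 halving).
T2: ⌊445/2⌋ × 314 = 222 × 314 mm
T3: ⌊314/2⌋ × 222 = 157 × 222 mm
T4: ⌊222/2⌋ × 157 = 111 × 157 mm
T5: ⌊157/2⌋ × 111 = 78 × 111 mm

78 × 111 mm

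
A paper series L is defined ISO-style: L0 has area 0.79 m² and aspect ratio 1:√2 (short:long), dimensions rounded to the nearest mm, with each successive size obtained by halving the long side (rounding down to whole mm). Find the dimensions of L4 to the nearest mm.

186 × 264 mm

Let L0's short side be w mm. w · w√2 = 0.79 m² = 790,000 mm², so w ≈ 747.4 mm and w√2 ≈ 1057.0 mm → L0 = 747 × 1057 mm.
L1: ⌊1057/2⌋ × 747 = 528 × 747 mm
L2: ⌊747/2⌋ × 528 = 373 × 528 mm
L3: ⌊528/2⌋ × 373 = 264 × 373 mm
L4: ⌊373/2⌋ × 264 = 186 × 264 mm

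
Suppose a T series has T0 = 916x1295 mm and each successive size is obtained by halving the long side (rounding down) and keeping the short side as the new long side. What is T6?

114 × 161 mm

T1 = 647 × 916 mm (from T0 by 1 halving).
T2: ⌊916/2⌋ × 647 = 458 × 647 mm
T3: ⌊647/2⌋ × 458 = 323 × 458 mm
T4: ⌊458/2⌋ × 323 = 229 × 323 mm
T5: ⌊323/2⌋ × 229 = 161 × 229 mm
T6: ⌊229/2⌋ × 161 = 114 × 161 mm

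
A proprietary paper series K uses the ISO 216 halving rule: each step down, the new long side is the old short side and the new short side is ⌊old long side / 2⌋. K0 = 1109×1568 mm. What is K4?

277 × 392 mm

K1: ⌊1568/2⌋ × 1109 = 784 × 1109 mm
K2: ⌊1109/2⌋ × 784 = 554 × 784 mm
K3: ⌊784/2⌋ × 554 = 392 × 554 mm
K4: ⌊554/2⌋ × 392 = 277 × 392 mm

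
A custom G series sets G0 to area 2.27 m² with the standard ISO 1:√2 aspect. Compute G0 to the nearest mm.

1267 × 1792 mm

Let the short side be w mm. Then w · w√2 = 2.27 m² = 2,270,000 mm².
w² = 2,270,000/√2, so w ≈ 1266.9 mm; long side = w√2 ≈ 1791.7 mm.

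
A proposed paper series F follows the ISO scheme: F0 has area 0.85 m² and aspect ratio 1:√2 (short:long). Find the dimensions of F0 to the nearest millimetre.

775 × 1096 mm

Let the short side be w mm. Then w · w√2 = 0.85 m² = 850,000 mm².
w² = 850,000/√2, so w ≈ 775.3 mm; long side = w√2 ≈ 1096.4 mm.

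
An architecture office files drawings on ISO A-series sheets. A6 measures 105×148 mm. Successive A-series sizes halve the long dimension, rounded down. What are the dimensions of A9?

37 × 52 mm

A7: ⌊148/2⌋ × 105 = 74 × 105 mm
A8: ⌊105/2⌋ × 74 = 52 × 74 mm
A9: ⌊74/2⌋ × 52 = 37 × 52 mm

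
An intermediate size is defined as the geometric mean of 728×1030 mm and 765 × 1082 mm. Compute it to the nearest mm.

746 × 1056 mm

Short side: √(728 · 765) = √556920 ≈ 746.3 → 746 mm
Long side: √(1030 · 1082) = √1114460 ≈ 1055.7 → 1056 mm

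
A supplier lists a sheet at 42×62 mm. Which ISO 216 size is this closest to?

Aspect ratio 62/42 ≈ 1.476 (ISO target is √2 ≈ 1.414).
In the B-series (B0 = 1000 × 1414 mm): B9 = 44 × 62 mm.
Off by 2 mm total — nearest standard size.

B9 (44 × 62 mm)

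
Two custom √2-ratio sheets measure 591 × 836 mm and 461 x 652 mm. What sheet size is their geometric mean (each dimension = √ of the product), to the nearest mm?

Short side: √(591 · 461) = √272451 ≈ 522.0 → 522 mm
Long side: √(836 · 652) = √545072 ≈ 738.3 → 738 mm

522 × 738 mm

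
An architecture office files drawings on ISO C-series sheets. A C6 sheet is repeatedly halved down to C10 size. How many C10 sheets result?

16

Each ISO step halves the sheet: 1 × C6 → 2 × C7 → 4 × C8 → 8 × C9 → …
From C6 to C10 is 4 halving steps: 2^4 = 16.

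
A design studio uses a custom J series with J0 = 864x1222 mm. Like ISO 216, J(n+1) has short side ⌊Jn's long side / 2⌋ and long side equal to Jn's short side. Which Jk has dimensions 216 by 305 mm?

J0: 864 × 1222 mm
J1: 611 × 864 mm
J2: 432 × 611 mm
J3: 305 × 432 mm
J4: 216 × 305 mm
J5: 152 × 216 mm
→ matches J4.

J4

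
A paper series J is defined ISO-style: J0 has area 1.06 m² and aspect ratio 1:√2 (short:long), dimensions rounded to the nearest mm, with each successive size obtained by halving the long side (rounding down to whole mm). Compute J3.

Let J0's short side be w mm. w · w√2 = 1.06 m² = 1,060,000 mm², so w ≈ 865.8 mm and w√2 ≈ 1224.4 mm → J0 = 866 × 1224 mm.
J1: ⌊1224/2⌋ × 866 = 612 × 866 mm
J2: ⌊866/2⌋ × 612 = 433 × 612 mm
J3: ⌊612/2⌋ × 433 = 306 × 433 mm

306 × 433 mm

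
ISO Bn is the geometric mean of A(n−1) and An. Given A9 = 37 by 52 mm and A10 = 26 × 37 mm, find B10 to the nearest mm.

31 × 44 mm

Short side: √(37 · 26) = √962 ≈ 31.0 → 31 mm
Long side: √(52 · 37) = √1924 ≈ 43.9 → 44 mm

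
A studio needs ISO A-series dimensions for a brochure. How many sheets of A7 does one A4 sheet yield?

Each ISO step halves the sheet: 1 × A4 → 2 × A5 → 4 × A6 → 8 × A7
From A4 to A7 is 3 halving steps: 2^3 = 8.

8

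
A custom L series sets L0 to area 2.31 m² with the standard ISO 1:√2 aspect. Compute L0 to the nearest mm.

Let the short side be w mm. Then w · w√2 = 2.31 m² = 2,310,000 mm².
w² = 2,310,000/√2, so w ≈ 1278.1 mm; long side = w√2 ≈ 1807.4 mm.

1278 × 1807 mm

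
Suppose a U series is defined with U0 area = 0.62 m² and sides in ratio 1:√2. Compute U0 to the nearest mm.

662 × 936 mm

Let the short side be w mm. Then w · w√2 = 0.62 m² = 620,000 mm².
w² = 620,000/√2, so w ≈ 662.1 mm; long side = w√2 ≈ 936.4 mm.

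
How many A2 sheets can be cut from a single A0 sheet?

4

A0 = 841 × 1189 mm; A2 = 420 × 594 mm.
Each halving step doubles the count; 2 steps from A0 to A2.
2^2 = 4.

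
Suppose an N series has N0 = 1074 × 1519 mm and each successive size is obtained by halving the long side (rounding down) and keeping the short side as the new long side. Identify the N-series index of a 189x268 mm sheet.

N5

N0: 1074 × 1519 mm
N1: 759 × 1074 mm
N2: 537 × 759 mm
N3: 379 × 537 mm
N4: 268 × 379 mm
N5: 189 × 268 mm
N6: 134 × 189 mm
→ matches N5.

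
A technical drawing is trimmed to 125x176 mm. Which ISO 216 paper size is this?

Aspect ratio 176/125 ≈ 1.408 — close to the ISO √2 ≈ 1.414.
In the B-series (B0 = 1000 × 1414 mm): B6 = 125 × 176 mm.

B6 (125 × 176 mm)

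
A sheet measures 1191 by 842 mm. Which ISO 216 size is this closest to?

A0 (841 × 1189 mm)

Aspect ratio 1191/842 ≈ 1.414 — close to the ISO √2 ≈ 1.414.
In the A-series (A0 area = 1 m²): A0 = 841 × 1189 mm.
Off by 3 mm total — nearest standard size.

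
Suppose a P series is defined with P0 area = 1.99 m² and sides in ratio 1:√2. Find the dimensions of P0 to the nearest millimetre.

Let the short side be w mm. Then w · w√2 = 1.99 m² = 1,990,000 mm².
w² = 1,990,000/√2, so w ≈ 1186.2 mm; long side = w√2 ≈ 1677.6 mm.

1186 × 1678 mm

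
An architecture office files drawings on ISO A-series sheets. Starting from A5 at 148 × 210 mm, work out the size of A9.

A6: ⌊210/2⌋ × 148 = 105 × 148 mm
A7: ⌊148/2⌋ × 105 = 74 × 105 mm
A8: ⌊105/2⌋ × 74 = 52 × 74 mm
A9: ⌊74/2⌋ × 52 = 37 × 52 mm

37 × 52 mm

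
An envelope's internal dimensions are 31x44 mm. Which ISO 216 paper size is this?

Aspect ratio 44/31 ≈ 1.419 — close to the ISO √2 ≈ 1.414.
In the B-series (B0 = 1000 × 1414 mm): B10 = 31 × 44 mm.

B10 (31 × 44 mm)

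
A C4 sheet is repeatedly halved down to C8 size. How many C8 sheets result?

C4 = 229 × 324 mm; C8 = 57 × 81 mm.
Each halving step doubles the count; 4 steps from C4 to C8.
2^4 = 16.

16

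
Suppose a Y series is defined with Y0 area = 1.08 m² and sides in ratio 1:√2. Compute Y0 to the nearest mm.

874 × 1236 mm

Let the short side be w mm. Then w · w√2 = 1.08 m² = 1,080,000 mm².
w² = 1,080,000/√2, so w ≈ 873.9 mm; long side = w√2 ≈ 1235.9 mm.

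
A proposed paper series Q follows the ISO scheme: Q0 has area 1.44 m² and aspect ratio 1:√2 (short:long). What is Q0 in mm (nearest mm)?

1009 × 1427 mm

Let the short side be w mm. Then w · w√2 = 1.44 m² = 1,440,000 mm².
w² = 1,440,000/√2, so w ≈ 1009.1 mm; long side = w√2 ≈ 1427.0 mm.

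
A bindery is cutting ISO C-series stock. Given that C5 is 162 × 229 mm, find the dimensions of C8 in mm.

C6: ⌊229/2⌋ × 162 = 114 × 162 mm
C7: ⌊162/2⌋ × 114 = 81 × 114 mm
C8: ⌊114/2⌋ × 81 = 57 × 81 mm

57 × 81 mm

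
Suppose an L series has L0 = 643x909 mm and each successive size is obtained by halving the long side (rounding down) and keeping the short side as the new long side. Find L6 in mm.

L1: ⌊909/2⌋ × 643 = 454 × 643 mm
L2: ⌊643/2⌋ × 454 = 321 × 454 mm
L3: ⌊454/2⌋ × 321 = 227 × 321 mm
L4: ⌊321/2⌋ × 227 = 160 × 227 mm
L5: ⌊227/2⌋ × 160 = 113 × 160 mm
L6: ⌊160/2⌋ × 113 = 80 × 113 mm

80 × 113 mm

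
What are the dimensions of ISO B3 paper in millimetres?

B0 = 1000 × 1414 mm (B0 has a 1000 mm short side, aspect 1:√2).
B1: ⌊1414/2⌋ × 1000 = 707 × 1000 mm
B2: ⌊1000/2⌋ × 707 = 500 × 707 mm
B3: ⌊707/2⌋ × 500 = 353 × 500 mm

353 × 500 mm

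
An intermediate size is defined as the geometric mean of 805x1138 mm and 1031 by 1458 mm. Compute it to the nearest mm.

Short side: √(805 · 1031) = √829955 ≈ 911.0 → 911 mm
Long side: √(1138 · 1458) = √1659204 ≈ 1288.1 → 1288 mm

911 × 1288 mm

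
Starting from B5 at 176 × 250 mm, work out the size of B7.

88 × 125 mm

B6: ⌊250/2⌋ × 176 = 125 × 176 mm
B7: ⌊176/2⌋ × 125 = 88 × 125 mm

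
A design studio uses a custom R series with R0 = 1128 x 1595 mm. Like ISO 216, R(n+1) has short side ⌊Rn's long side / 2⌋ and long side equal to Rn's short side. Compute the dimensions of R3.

R1: ⌊1595/2⌋ × 1128 = 797 × 1128 mm
R2: ⌊1128/2⌋ × 797 = 564 × 797 mm
R3: ⌊797/2⌋ × 564 = 398 × 564 mm

398 × 564 mm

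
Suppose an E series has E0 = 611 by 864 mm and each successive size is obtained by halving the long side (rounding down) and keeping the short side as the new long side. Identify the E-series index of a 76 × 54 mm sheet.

E0: 611 × 864 mm
E1: 432 × 611 mm
E2: 305 × 432 mm
E3: 216 × 305 mm
E4: 152 × 216 mm
E5: 108 × 152 mm
E6: 76 × 108 mm
E7: 54 × 76 mm
E8: 38 × 54 mm
→ matches E7.

E7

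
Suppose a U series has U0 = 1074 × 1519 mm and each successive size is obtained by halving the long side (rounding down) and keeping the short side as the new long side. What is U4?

U1: ⌊1519/2⌋ × 1074 = 759 × 1074 mm
U2: ⌊1074/2⌋ × 759 = 537 × 759 mm
U3: ⌊759/2⌋ × 537 = 379 × 537 mm
U4: ⌊537/2⌋ × 379 = 268 × 379 mm

268 × 379 mm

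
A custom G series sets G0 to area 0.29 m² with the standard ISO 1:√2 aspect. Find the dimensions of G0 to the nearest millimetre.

453 × 640 mm

Let the short side be w mm. Then w · w√2 = 0.29 m² = 290,000 mm².
w² = 290,000/√2, so w ≈ 452.8 mm; long side = w√2 ≈ 640.4 mm.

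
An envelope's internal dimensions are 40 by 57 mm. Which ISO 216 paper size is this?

Aspect ratio 57/40 ≈ 1.425 — close to the ISO √2 ≈ 1.414.
In the C-series (envelope sizes, between A and B): C9 = 40 × 57 mm.

C9 (40 × 57 mm)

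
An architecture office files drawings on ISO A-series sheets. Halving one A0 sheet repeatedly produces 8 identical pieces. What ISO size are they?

8 = 2^3, so 3 halving steps.
A0 → A1 → … → A3 after 3 steps.

A3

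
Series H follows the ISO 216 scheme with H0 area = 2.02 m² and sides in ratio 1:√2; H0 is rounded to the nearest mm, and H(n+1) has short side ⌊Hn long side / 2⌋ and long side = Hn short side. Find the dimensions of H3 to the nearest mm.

422 × 597 mm

Let H0's short side be w mm. w · w√2 = 2.02 m² = 2,020,000 mm², so w ≈ 1195.1 mm and w√2 ≈ 1690.2 mm → H0 = 1195 × 1690 mm.
H1: ⌊1690/2⌋ × 1195 = 845 × 1195 mm
H2: ⌊1195/2⌋ × 845 = 597 × 845 mm
H3: ⌊845/2⌋ × 597 = 422 × 597 mm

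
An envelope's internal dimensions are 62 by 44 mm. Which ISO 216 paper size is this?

Aspect ratio 62/44 ≈ 1.409 — close to the ISO √2 ≈ 1.414.
In the B-series (B0 = 1000 × 1414 mm): B9 = 44 × 62 mm.

B9 (44 × 62 mm)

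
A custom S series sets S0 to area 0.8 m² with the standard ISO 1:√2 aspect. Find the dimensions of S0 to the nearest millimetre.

752 × 1064 mm

Let the short side be w mm. Then w · w√2 = 0.8 m² = 800,000 mm².
w² = 800,000/√2, so w ≈ 752.1 mm; long side = w√2 ≈ 1063.7 mm.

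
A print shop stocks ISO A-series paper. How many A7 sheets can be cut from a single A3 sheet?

16

Each ISO step halves the sheet: 1 × A3 → 2 × A4 → 4 × A5 → 8 × A6 → …
From A3 to A7 is 4 halving steps: 2^4 = 16.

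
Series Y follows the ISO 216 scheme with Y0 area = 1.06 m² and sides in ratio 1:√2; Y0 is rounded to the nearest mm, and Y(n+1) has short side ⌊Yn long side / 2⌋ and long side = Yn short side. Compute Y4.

Let Y0's short side be w mm. w · w√2 = 1.06 m² = 1,060,000 mm², so w ≈ 865.8 mm and w√2 ≈ 1224.4 mm → Y0 = 866 × 1224 mm.
Y1: ⌊1224/2⌋ × 866 = 612 × 866 mm
Y2: ⌊866/2⌋ × 612 = 433 × 612 mm
Y3: ⌊612/2⌋ × 433 = 306 × 433 mm
Y4: ⌊433/2⌋ × 306 = 216 × 306 mm

216 × 306 mm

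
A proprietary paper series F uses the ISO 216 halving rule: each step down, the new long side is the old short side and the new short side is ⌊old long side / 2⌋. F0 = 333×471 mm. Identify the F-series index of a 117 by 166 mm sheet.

F0: 333 × 471 mm
F1: 235 × 333 mm
F2: 166 × 235 mm
F3: 117 × 166 mm
F4: 83 × 117 mm
→ matches F3.

F3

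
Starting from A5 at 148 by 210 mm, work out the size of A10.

A6: ⌊210/2⌋ × 148 = 105 × 148 mm
A7: ⌊148/2⌋ × 105 = 74 × 105 mm
A8: ⌊105/2⌋ × 74 = 52 × 74 mm
A9: ⌊74/2⌋ × 52 = 37 × 52 mm
A10: ⌊52/2⌋ × 37 = 26 × 37 mm

26 × 37 mm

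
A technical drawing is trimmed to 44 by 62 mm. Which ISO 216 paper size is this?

B9 (44 × 62 mm)

Aspect ratio 62/44 ≈ 1.409 — close to the ISO √2 ≈ 1.414.
In the B-series (B0 = 1000 × 1414 mm): B9 = 44 × 62 mm.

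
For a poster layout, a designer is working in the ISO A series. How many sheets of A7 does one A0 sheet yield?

Each ISO step halves the sheet: 1 × A0 → 2 × A1 → 4 × A2 → 8 × A3 → …
From A0 to A7 is 7 halving steps: 2^7 = 128.

128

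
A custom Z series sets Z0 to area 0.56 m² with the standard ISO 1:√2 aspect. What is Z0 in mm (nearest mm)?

Let the short side be w mm. Then w · w√2 = 0.56 m² = 560,000 mm².
w² = 560,000/√2, so w ≈ 629.3 mm; long side = w√2 ≈ 889.9 mm.

629 × 890 mm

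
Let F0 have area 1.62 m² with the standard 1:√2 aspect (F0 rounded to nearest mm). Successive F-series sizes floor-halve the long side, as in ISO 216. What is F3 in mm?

378 × 535 mm

Let F0's short side be w mm. w · w√2 = 1.62 m² = 1,620,000 mm², so w ≈ 1070.3 mm and w√2 ≈ 1513.6 mm → F0 = 1070 × 1514 mm.
F1: ⌊1514/2⌋ × 1070 = 757 × 1070 mm
F2: ⌊1070/2⌋ × 757 = 535 × 757 mm
F3: ⌊757/2⌋ × 535 = 378 × 535 mm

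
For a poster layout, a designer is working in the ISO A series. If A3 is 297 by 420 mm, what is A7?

74 × 105 mm

A4: ⌊420/2⌋ × 297 = 210 × 297 mm
A5: ⌊297/2⌋ × 210 = 148 × 210 mm
A6: ⌊210/2⌋ × 148 = 105 × 148 mm
A7: ⌊148/2⌋ × 105 = 74 × 105 mm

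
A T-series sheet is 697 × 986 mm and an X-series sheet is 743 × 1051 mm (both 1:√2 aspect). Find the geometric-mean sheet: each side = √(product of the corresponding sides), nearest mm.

720 × 1018 mm

Short side: √(697 · 743) = √517871 ≈ 719.6 → 720 mm
Long side: √(986 · 1051) = √1036286 ≈ 1018.0 → 1018 mm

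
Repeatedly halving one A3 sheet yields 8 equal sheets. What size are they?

A6

8 = 2^3, so 3 halving steps.
A3 → A4 → … → A6 after 3 steps.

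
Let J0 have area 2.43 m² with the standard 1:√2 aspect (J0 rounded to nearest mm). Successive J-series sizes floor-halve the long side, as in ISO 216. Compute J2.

Let J0's short side be w mm. w · w√2 = 2.43 m² = 2,430,000 mm², so w ≈ 1310.8 mm and w√2 ≈ 1853.8 mm → J0 = 1311 × 1854 mm.
J1: ⌊1854/2⌋ × 1311 = 927 × 1311 mm
J2: ⌊1311/2⌋ × 927 = 655 × 927 mm

655 × 927 mm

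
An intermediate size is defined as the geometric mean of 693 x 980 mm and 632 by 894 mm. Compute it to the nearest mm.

Short side: √(693 · 632) = √437976 ≈ 661.8 → 662 mm
Long side: √(980 · 894) = √876120 ≈ 936.0 → 936 mm

662 × 936 mm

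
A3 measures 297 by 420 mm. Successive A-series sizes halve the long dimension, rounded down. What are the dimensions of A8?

A4: ⌊420/2⌋ × 297 = 210 × 297 mm
A5: ⌊297/2⌋ × 210 = 148 × 210 mm
A6: ⌊210/2⌋ × 148 = 105 × 148 mm
A7: ⌊148/2⌋ × 105 = 74 × 105 mm
A8: ⌊105/2⌋ × 74 = 52 × 74 mm

52 × 74 mm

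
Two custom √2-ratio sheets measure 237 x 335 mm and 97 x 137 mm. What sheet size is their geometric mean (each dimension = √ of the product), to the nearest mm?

Short side: √(237 · 97) = √22989 ≈ 151.6 → 152 mm
Long side: √(335 · 137) = √45895 ≈ 214.2 → 214 mm

152 × 214 mm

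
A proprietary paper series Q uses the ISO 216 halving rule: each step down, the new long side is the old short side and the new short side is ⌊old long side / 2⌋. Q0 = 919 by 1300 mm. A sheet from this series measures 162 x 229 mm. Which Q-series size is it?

Q5

Q0: 919 × 1300 mm
Q1: 650 × 919 mm
Q2: 459 × 650 mm
Q3: 325 × 459 mm
Q4: 229 × 325 mm
Q5: 162 × 229 mm
Q6: 114 × 162 mm
→ matches Q5.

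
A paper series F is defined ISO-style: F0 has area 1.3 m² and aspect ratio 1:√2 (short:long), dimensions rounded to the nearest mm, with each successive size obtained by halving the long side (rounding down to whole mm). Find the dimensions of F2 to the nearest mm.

Let F0's short side be w mm. w · w√2 = 1.3 m² = 1,300,000 mm², so w ≈ 958.8 mm and w√2 ≈ 1355.9 mm → F0 = 959 × 1356 mm.
F1: ⌊1356/2⌋ × 959 = 678 × 959 mm
F2: ⌊959/2⌋ × 678 = 479 × 678 mm

479 × 678 mm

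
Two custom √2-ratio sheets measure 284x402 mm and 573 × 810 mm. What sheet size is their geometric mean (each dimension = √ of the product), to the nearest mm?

403 × 571 mm

Short side: √(284 · 573) = √162732 ≈ 403.4 → 403 mm
Long side: √(402 · 810) = √325620 ≈ 570.6 → 571 mm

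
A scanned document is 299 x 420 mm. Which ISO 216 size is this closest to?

A3 (297 × 420 mm)

Aspect ratio 420/299 ≈ 1.405 — close to the ISO √2 ≈ 1.414.
In the A-series (A0 area = 1 m²): A3 = 297 × 420 mm.
Off by 2 mm total — nearest standard size.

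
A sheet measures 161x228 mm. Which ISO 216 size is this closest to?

C5 (162 × 229 mm)

Aspect ratio 228/161 ≈ 1.416 — close to the ISO √2 ≈ 1.414.
In the C-series (envelope sizes, between A and B): C5 = 162 × 229 mm.
Off by 2 mm total — nearest standard size.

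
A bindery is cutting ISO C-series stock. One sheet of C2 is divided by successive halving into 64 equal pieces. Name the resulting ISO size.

C8

64 = 2^6, so 6 halving steps.
C2 → C3 → … → C8 after 6 steps.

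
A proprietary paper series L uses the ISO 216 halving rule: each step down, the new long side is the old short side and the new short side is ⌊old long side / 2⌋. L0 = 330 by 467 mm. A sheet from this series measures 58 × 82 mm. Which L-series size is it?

L0: 330 × 467 mm
L1: 233 × 330 mm
L2: 165 × 233 mm
L3: 116 × 165 mm
L4: 82 × 116 mm
L5: 58 × 82 mm
L6: 41 × 58 mm
→ matches L5.

L5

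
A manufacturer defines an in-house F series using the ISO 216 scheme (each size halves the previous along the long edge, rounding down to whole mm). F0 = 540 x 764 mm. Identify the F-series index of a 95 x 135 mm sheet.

F5

F0: 540 × 764 mm
F1: 382 × 540 mm
F2: 270 × 382 mm
F3: 191 × 270 mm
F4: 135 × 191 mm
F5: 95 × 135 mm
F6: 67 × 95 mm
→ matches F5.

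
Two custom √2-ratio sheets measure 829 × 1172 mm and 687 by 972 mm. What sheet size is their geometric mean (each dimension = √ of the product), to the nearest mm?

755 × 1067 mm

Short side: √(829 · 687) = √569523 ≈ 754.7 → 755 mm
Long side: √(1172 · 972) = √1139184 ≈ 1067.3 → 1067 mm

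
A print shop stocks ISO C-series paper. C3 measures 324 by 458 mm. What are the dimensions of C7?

81 × 114 mm

C4: ⌊458/2⌋ × 324 = 229 × 324 mm
C5: ⌊324/2⌋ × 229 = 162 × 229 mm
C6: ⌊229/2⌋ × 162 = 114 × 162 mm
C7: ⌊162/2⌋ × 114 = 81 × 114 mm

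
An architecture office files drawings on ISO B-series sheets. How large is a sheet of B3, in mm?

B0 = 1000 × 1414 mm (B0 has a 1000 mm short side, aspect 1:√2).
B1: ⌊1414/2⌋ × 1000 = 707 × 1000 mm
B2: ⌊1000/2⌋ × 707 = 500 × 707 mm
B3: ⌊707/2⌋ × 500 = 353 × 500 mm

353 × 500 mm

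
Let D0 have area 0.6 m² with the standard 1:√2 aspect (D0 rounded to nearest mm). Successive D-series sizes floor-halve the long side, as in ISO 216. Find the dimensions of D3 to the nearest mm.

230 × 325 mm

Let D0's short side be w mm. w · w√2 = 0.6 m² = 600,000 mm², so w ≈ 651.4 mm and w√2 ≈ 921.2 mm → D0 = 651 × 921 mm.
D1: ⌊921/2⌋ × 651 = 460 × 651 mm
D2: ⌊651/2⌋ × 460 = 325 × 460 mm
D3: ⌊460/2⌋ × 325 = 230 × 325 mm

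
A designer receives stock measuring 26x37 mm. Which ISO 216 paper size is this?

A10 (26 × 37 mm)

Aspect ratio 37/26 ≈ 1.423 — close to the ISO √2 ≈ 1.414.
In the A-series (A0 area = 1 m²): A10 = 26 × 37 mm.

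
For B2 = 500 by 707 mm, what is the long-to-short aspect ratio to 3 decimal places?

1.414

707 / 500 = 1.414
Matches √2 ≈ 1.414 — the ISO 216 defining ratio.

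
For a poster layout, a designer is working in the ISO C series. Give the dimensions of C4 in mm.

C0 = 917 × 1297 mm (C0 is the geometric mean of A0 and B0, aspect 1:√2).
C1: ⌊1297/2⌋ × 917 = 648 × 917 mm
C2: ⌊917/2⌋ × 648 = 458 × 648 mm
C3: ⌊648/2⌋ × 458 = 324 × 458 mm
C4: ⌊458/2⌋ × 324 = 229 × 324 mm

229 × 324 mm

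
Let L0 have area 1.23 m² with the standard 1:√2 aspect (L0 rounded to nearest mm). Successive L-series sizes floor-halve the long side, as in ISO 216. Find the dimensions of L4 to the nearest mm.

233 × 329 mm

Let L0's short side be w mm. w · w√2 = 1.23 m² = 1,230,000 mm², so w ≈ 932.6 mm and w√2 ≈ 1318.9 mm → L0 = 933 × 1319 mm.
L1: ⌊1319/2⌋ × 933 = 659 × 933 mm
L2: ⌊933/2⌋ × 659 = 466 × 659 mm
L3: ⌊659/2⌋ × 466 = 329 × 466 mm
L4: ⌊466/2⌋ × 329 = 233 × 329 mm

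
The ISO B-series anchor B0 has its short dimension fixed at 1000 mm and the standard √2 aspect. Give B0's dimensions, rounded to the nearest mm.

1000 × 1414 mm

Short side = 1000 mm; long side = 1000√2 ≈ 1414.2 mm.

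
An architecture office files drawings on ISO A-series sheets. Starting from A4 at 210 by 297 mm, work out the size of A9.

37 × 52 mm

A5: ⌊297/2⌋ × 210 = 148 × 210 mm
A6: ⌊210/2⌋ × 148 = 105 × 148 mm
A7: ⌊148/2⌋ × 105 = 74 × 105 mm
A8: ⌊105/2⌋ × 74 = 52 × 74 mm
A9: ⌊74/2⌋ × 52 = 37 × 52 mm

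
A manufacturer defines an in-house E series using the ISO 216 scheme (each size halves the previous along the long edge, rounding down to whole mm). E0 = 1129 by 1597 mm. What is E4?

282 × 399 mm

E1: ⌊1597/2⌋ × 1129 = 798 × 1129 mm
E2: ⌊1129/2⌋ × 798 = 564 × 798 mm
E3: ⌊798/2⌋ × 564 = 399 × 564 mm
E4: ⌊564/2⌋ × 399 = 282 × 399 mm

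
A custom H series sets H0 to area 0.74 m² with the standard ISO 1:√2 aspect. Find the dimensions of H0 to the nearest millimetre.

723 × 1023 mm

Let the short side be w mm. Then w · w√2 = 0.74 m² = 740,000 mm².
w² = 740,000/√2, so w ≈ 723.4 mm; long side = w√2 ≈ 1023.0 mm.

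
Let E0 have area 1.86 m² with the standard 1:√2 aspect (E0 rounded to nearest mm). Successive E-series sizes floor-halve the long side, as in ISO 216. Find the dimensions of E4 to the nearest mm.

Let E0's short side be w mm. w · w√2 = 1.86 m² = 1,860,000 mm², so w ≈ 1146.8 mm and w√2 ≈ 1621.9 mm → E0 = 1147 × 1622 mm.
E1: ⌊1622/2⌋ × 1147 = 811 × 1147 mm
E2: ⌊1147/2⌋ × 811 = 573 × 811 mm
E3: ⌊811/2⌋ × 573 = 405 × 573 mm
E4: ⌊573/2⌋ × 405 = 286 × 405 mm

286 × 405 mm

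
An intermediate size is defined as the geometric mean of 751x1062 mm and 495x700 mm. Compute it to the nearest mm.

610 × 862 mm

Short side: √(751 · 495) = √371745 ≈ 609.7 → 610 mm
Long side: √(1062 · 700) = √743400 ≈ 862.2 → 862 mm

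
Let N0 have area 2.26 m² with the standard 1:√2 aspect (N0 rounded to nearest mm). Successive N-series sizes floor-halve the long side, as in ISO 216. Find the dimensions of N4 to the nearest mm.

316 × 447 mm

Let N0's short side be w mm. w · w√2 = 2.26 m² = 2,260,000 mm², so w ≈ 1264.1 mm and w√2 ≈ 1787.8 mm → N0 = 1264 × 1788 mm.
N1: ⌊1788/2⌋ × 1264 = 894 × 1264 mm
N2: ⌊1264/2⌋ × 894 = 632 × 894 mm
N3: ⌊894/2⌋ × 632 = 447 × 632 mm
N4: ⌊632/2⌋ × 447 = 316 × 447 mm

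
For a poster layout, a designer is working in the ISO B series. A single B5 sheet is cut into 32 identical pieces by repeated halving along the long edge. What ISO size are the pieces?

B10

32 = 2^5, so 5 halving steps.
B5 → B6 → … → B10 after 5 steps.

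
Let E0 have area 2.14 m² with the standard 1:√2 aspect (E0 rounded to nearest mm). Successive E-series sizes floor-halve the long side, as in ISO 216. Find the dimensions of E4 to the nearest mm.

Let E0's short side be w mm. w · w√2 = 2.14 m² = 2,140,000 mm², so w ≈ 1230.1 mm and w√2 ≈ 1739.7 mm → E0 = 1230 × 1740 mm.
E1: ⌊1740/2⌋ × 1230 = 870 × 1230 mm
E2: ⌊1230/2⌋ × 870 = 615 × 870 mm
E3: ⌊870/2⌋ × 615 = 435 × 615 mm
E4: ⌊615/2⌋ × 435 = 307 × 435 mm

307 × 435 mm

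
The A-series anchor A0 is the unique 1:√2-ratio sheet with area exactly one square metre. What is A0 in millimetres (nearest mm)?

841 × 1189 mm

Let the short side be w mm. Then the long side is w√2 and w · w√2 = 10⁶ mm².
w² = 10⁶/√2, so w = 1000 / 2^(1/4) ≈ 840.9 mm; long side = 1000 · 2^(1/4) ≈ 1189.2 mm.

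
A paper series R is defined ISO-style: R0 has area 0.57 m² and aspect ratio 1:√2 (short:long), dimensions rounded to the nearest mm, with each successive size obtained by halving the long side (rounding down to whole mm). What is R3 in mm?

Let R0's short side be w mm. w · w√2 = 0.57 m² = 570,000 mm², so w ≈ 634.9 mm and w√2 ≈ 897.8 mm → R0 = 635 × 898 mm.
R1: ⌊898/2⌋ × 635 = 449 × 635 mm
R2: ⌊635/2⌋ × 449 = 317 × 449 mm
R3: ⌊449/2⌋ × 317 = 224 × 317 mm

224 × 317 mm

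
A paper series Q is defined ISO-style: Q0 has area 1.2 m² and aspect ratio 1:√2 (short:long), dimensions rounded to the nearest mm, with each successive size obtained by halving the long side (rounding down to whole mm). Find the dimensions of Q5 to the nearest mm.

Let Q0's short side be w mm. w · w√2 = 1.2 m² = 1,200,000 mm², so w ≈ 921.2 mm and w√2 ≈ 1302.7 mm → Q0 = 921 × 1303 mm.
Q1: ⌊1303/2⌋ × 921 = 651 × 921 mm
Q2: ⌊921/2⌋ × 651 = 460 × 651 mm
Q3: ⌊651/2⌋ × 460 = 325 × 460 mm
Q4: ⌊460/2⌋ × 325 = 230 × 325 mm
Q5: ⌊325/2⌋ × 230 = 162 × 230 mm

162 × 230 mm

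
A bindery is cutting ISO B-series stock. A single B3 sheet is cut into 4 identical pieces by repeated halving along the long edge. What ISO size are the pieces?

4 = 2^2, so 2 halving steps.
B3 → B4 → … → B5 after 2 steps.

B5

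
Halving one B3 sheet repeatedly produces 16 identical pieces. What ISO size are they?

16 = 2^4, so 4 halving steps.
B3 → B4 → … → B7 after 4 steps.

B7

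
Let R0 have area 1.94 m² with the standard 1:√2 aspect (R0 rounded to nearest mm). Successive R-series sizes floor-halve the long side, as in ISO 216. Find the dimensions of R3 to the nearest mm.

414 × 585 mm

Let R0's short side be w mm. w · w√2 = 1.94 m² = 1,940,000 mm², so w ≈ 1171.2 mm and w√2 ≈ 1656.4 mm → R0 = 1171 × 1656 mm.
R1: ⌊1656/2⌋ × 1171 = 828 × 1171 mm
R2: ⌊1171/2⌋ × 828 = 585 × 828 mm
R3: ⌊828/2⌋ × 585 = 414 × 585 mm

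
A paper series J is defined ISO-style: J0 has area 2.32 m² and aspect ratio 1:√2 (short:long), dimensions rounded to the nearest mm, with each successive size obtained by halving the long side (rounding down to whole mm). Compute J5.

Let J0's short side be w mm. w · w√2 = 2.32 m² = 2,320,000 mm², so w ≈ 1280.8 mm and w√2 ≈ 1811.3 mm → J0 = 1281 × 1811 mm.
J1: ⌊1811/2⌋ × 1281 = 905 × 1281 mm
J2: ⌊1281/2⌋ × 905 = 640 × 905 mm
J3: ⌊905/2⌋ × 640 = 452 × 640 mm
J4: ⌊640/2⌋ × 452 = 320 × 452 mm
J5: ⌊452/2⌋ × 320 = 226 × 320 mm

226 × 320 mm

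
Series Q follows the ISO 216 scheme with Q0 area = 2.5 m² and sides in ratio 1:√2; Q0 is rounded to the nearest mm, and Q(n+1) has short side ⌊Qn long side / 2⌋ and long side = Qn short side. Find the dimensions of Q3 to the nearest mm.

470 × 665 mm

Let Q0's short side be w mm. w · w√2 = 2.5 m² = 2,500,000 mm², so w ≈ 1329.6 mm and w√2 ≈ 1880.3 mm → Q0 = 1330 × 1880 mm.
Q1: ⌊1880/2⌋ × 1330 = 940 × 1330 mm
Q2: ⌊1330/2⌋ × 940 = 665 × 940 mm
Q3: ⌊940/2⌋ × 665 = 470 × 665 mm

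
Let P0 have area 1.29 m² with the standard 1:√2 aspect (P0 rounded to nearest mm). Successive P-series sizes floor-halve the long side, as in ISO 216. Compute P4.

238 × 337 mm

Let P0's short side be w mm. w · w√2 = 1.29 m² = 1,290,000 mm², so w ≈ 955.1 mm and w√2 ≈ 1350.7 mm → P0 = 955 × 1351 mm.
P1: ⌊1351/2⌋ × 955 = 675 × 955 mm
P2: ⌊955/2⌋ × 675 = 477 × 675 mm
P3: ⌊675/2⌋ × 477 = 337 × 477 mm
P4: ⌊477/2⌋ × 337 = 238 × 337 mm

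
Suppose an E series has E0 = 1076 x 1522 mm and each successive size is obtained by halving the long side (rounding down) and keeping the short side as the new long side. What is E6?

E1 = 761 × 1076 mm (from E0 by 1 halving).
E2: ⌊1076/2⌋ × 761 = 538 × 761 mm
E3: ⌊761/2⌋ × 538 = 380 × 538 mm
E4: ⌊538/2⌋ × 380 = 269 × 380 mm
E5: ⌊380/2⌋ × 269 = 190 × 269 mm
E6: ⌊269/2⌋ × 190 = 134 × 190 mm

134 × 190 mm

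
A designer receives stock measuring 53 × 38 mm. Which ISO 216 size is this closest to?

Aspect ratio 53/38 ≈ 1.395 (ISO target is √2 ≈ 1.414).
In the A-series (A0 area = 1 m²): A9 = 37 × 52 mm.
Off by 2 mm total — nearest standard size.

A9 (37 × 52 mm)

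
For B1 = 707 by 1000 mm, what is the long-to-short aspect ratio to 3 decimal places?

1000 / 707 = 1.414
Matches √2 ≈ 1.414 — the ISO 216 defining ratio.

1.414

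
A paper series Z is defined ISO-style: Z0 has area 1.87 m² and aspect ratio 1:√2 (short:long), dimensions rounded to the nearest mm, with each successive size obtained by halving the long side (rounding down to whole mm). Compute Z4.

Let Z0's short side be w mm. w · w√2 = 1.87 m² = 1,870,000 mm², so w ≈ 1149.9 mm and w√2 ≈ 1626.2 mm → Z0 = 1150 × 1626 mm.
Z1: ⌊1626/2⌋ × 1150 = 813 × 1150 mm
Z2: ⌊1150/2⌋ × 813 = 575 × 813 mm
Z3: ⌊813/2⌋ × 575 = 406 × 575 mm
Z4: ⌊575/2⌋ × 406 = 287 × 406 mm

287 × 406 mm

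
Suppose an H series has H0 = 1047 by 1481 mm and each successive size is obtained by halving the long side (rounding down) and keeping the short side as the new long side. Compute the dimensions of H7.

H1 = 740 × 1047 mm (from H0 by 1 halving).
H2: ⌊1047/2⌋ × 740 = 523 × 740 mm
H3: ⌊740/2⌋ × 523 = 370 × 523 mm
H4: ⌊523/2⌋ × 370 = 261 × 370 mm
H5: ⌊370/2⌋ × 261 = 185 × 261 mm
H6: ⌊261/2⌋ × 185 = 130 × 185 mm
H7: ⌊185/2⌋ × 130 = 92 × 130 mm

92 × 130 mm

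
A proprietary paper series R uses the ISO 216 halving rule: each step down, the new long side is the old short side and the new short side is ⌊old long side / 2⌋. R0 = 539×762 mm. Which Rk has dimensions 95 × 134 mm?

R5

R0: 539 × 762 mm
R1: 381 × 539 mm
R2: 269 × 381 mm
R3: 190 × 269 mm
R4: 134 × 190 mm
R5: 95 × 134 mm
R6: 67 × 95 mm
→ matches R5.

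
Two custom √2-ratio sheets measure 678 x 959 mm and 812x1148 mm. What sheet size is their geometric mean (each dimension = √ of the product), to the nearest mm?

Short side: √(678 · 812) = √550536 ≈ 742.0 → 742 mm
Long side: √(959 · 1148) = √1100932 ≈ 1049.3 → 1049 mm

742 × 1049 mm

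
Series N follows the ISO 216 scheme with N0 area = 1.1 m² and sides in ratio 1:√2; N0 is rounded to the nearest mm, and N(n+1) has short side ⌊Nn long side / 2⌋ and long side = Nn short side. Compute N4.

220 × 311 mm

Let N0's short side be w mm. w · w√2 = 1.1 m² = 1,100,000 mm², so w ≈ 881.9 mm and w√2 ≈ 1247.3 mm → N0 = 882 × 1247 mm.
N1: ⌊1247/2⌋ × 882 = 623 × 882 mm
N2: ⌊882/2⌋ × 623 = 441 × 623 mm
N3: ⌊623/2⌋ × 441 = 311 × 441 mm
N4: ⌊441/2⌋ × 311 = 220 × 311 mm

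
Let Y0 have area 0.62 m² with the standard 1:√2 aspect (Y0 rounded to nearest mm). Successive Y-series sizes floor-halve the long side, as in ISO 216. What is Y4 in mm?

Let Y0's short side be w mm. w · w√2 = 0.62 m² = 620,000 mm², so w ≈ 662.1 mm and w√2 ≈ 936.4 mm → Y0 = 662 × 936 mm.
Y1: ⌊936/2⌋ × 662 = 468 × 662 mm
Y2: ⌊662/2⌋ × 468 = 331 × 468 mm
Y3: ⌊468/2⌋ × 331 = 234 × 331 mm
Y4: ⌊331/2⌋ × 234 = 165 × 234 mm

165 × 234 mm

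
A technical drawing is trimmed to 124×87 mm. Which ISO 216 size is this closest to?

B7 (88 × 125 mm)

Aspect ratio 124/87 ≈ 1.425 — close to the ISO √2 ≈ 1.414.
In the B-series (B0 = 1000 × 1414 mm): B7 = 88 × 125 mm.
Off by 2 mm total — nearest standard size.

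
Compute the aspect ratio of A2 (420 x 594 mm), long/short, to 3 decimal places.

594 / 420 = 1.414
Matches √2 ≈ 1.414 — the ISO 216 defining ratio.

1.414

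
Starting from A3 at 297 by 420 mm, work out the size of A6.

105 × 148 mm

A4: ⌊420/2⌋ × 297 = 210 × 297 mm
A5: ⌊297/2⌋ × 210 = 148 × 210 mm
A6: ⌊210/2⌋ × 148 = 105 × 148 mm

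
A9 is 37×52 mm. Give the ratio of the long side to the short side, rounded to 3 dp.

52 / 37 = 1.405
ISO 216 targets √2 ≈ 1.414; the -0.009 deviation is from mm rounding.

1.405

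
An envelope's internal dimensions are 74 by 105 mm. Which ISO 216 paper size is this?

Aspect ratio 105/74 ≈ 1.419 — close to the ISO √2 ≈ 1.414.
In the A-series (A0 area = 1 m²): A7 = 74 × 105 mm.

A7 (74 × 105 mm)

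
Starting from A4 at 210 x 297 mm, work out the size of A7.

A5: ⌊297/2⌋ × 210 = 148 × 210 mm
A6: ⌊210/2⌋ × 148 = 105 × 148 mm
A7: ⌊148/2⌋ × 105 = 74 × 105 mm

74 × 105 mm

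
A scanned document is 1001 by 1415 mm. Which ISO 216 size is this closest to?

Aspect ratio 1415/1001 ≈ 1.414 — close to the ISO √2 ≈ 1.414.
In the B-series (B0 = 1000 × 1414 mm): B0 = 1000 × 1414 mm.
Off by 2 mm total — nearest standard size.

B0 (1000 × 1414 mm)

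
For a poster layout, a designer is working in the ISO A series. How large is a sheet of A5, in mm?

A0 = 841 × 1189 mm (A0 has area 1 m², aspect 1:√2).
A1: ⌊1189/2⌋ × 841 = 594 × 841 mm
A2: ⌊841/2⌋ × 594 = 420 × 594 mm
A3: ⌊594/2⌋ × 420 = 297 × 420 mm
A4: ⌊420/2⌋ × 297 = 210 × 297 mm
A5: ⌊297/2⌋ × 210 = 148 × 210 mm

148 × 210 mm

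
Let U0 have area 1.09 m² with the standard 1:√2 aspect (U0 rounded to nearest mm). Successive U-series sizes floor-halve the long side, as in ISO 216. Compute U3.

Let U0's short side be w mm. w · w√2 = 1.09 m² = 1,090,000 mm², so w ≈ 877.9 mm and w√2 ≈ 1241.6 mm → U0 = 878 × 1242 mm.
U1: ⌊1242/2⌋ × 878 = 621 × 878 mm
U2: ⌊878/2⌋ × 621 = 439 × 621 mm
U3: ⌊621/2⌋ × 439 = 310 × 439 mm

310 × 439 mm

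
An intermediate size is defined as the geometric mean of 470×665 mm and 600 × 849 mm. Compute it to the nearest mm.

531 × 751 mm

Short side: √(470 · 600) = √282000 ≈ 531.0 → 531 mm
Long side: √(665 · 849) = √564585 ≈ 751.4 → 751 mm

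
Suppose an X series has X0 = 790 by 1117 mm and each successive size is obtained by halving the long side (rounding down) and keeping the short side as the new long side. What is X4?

X1: ⌊1117/2⌋ × 790 = 558 × 790 mm
X2: ⌊790/2⌋ × 558 = 395 × 558 mm
X3: ⌊558/2⌋ × 395 = 279 × 395 mm
X4: ⌊395/2⌋ × 279 = 197 × 279 mm

197 × 279 mm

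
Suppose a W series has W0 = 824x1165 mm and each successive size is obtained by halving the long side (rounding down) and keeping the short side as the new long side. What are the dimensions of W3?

291 × 412 mm

W1: ⌊1165/2⌋ × 824 = 582 × 824 mm
W2: ⌊824/2⌋ × 582 = 412 × 582 mm
W3: ⌊582/2⌋ × 412 = 291 × 412 mm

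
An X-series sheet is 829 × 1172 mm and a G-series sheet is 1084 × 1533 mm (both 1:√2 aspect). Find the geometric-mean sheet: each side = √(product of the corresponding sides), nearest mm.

948 × 1340 mm

Short side: √(829 · 1084) = √898636 ≈ 948.0 → 948 mm
Long side: √(1172 · 1533) = √1796676 ≈ 1340.4 → 1340 mm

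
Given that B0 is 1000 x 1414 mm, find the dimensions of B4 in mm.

250 × 353 mm

B1: ⌊1414/2⌋ × 1000 = 707 × 1000 mm
B2: ⌊1000/2⌋ × 707 = 500 × 707 mm
B3: ⌊707/2⌋ × 500 = 353 × 500 mm
B4: ⌊500/2⌋ × 353 = 250 × 353 mm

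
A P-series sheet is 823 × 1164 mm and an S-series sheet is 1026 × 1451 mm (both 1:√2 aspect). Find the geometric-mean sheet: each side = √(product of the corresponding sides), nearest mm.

919 × 1300 mm

Short side: √(823 · 1026) = √844398 ≈ 918.9 → 919 mm
Long side: √(1164 · 1451) = √1688964 ≈ 1299.6 → 1300 mm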